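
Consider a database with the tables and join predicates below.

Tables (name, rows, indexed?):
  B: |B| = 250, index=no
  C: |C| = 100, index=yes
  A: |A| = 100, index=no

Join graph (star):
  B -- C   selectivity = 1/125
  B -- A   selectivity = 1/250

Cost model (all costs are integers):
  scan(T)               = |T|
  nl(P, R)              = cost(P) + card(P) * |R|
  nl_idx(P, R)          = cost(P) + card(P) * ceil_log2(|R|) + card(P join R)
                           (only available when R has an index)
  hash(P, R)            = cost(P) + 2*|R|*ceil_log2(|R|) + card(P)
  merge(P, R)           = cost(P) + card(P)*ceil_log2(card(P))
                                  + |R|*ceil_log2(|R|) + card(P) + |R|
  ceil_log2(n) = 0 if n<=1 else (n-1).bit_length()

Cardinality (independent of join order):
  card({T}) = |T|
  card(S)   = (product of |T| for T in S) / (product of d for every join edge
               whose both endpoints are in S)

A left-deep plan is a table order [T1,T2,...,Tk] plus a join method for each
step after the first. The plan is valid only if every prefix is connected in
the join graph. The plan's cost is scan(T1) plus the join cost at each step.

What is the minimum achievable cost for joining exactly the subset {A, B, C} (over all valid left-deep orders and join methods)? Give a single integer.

Selinger DP over subsets of {A,B,C}:
  {B}: scan cost=250, card=250
  {C}: scan cost=100, card=100
  {A}: scan cost=100, card=100
  {BC}: card=200; try (C,hash)→1900, (C,nl_idx)→2200, (B,merge)→3150, (C,merge)→3300, (B,hash)→4200, (B,nl)→25100 …(+1); best=1900 via (C,hash)
  {AB}: card=100; try (A,hash)→1900, (B,merge)→3150, (A,merge)→3300, (B,hash)→4200, (B,nl)→25100, (A,nl)→25250; best=1900 via (A,hash)
  {ABC}: card=80; try (C,nl_idx)→2680, (C,hash)→3400, (C,merge)→3500, (A,hash)→3500, (A,merge)→4500, (C,nl)→11900 …(+1); best=2680 via (C,nl_idx)

2680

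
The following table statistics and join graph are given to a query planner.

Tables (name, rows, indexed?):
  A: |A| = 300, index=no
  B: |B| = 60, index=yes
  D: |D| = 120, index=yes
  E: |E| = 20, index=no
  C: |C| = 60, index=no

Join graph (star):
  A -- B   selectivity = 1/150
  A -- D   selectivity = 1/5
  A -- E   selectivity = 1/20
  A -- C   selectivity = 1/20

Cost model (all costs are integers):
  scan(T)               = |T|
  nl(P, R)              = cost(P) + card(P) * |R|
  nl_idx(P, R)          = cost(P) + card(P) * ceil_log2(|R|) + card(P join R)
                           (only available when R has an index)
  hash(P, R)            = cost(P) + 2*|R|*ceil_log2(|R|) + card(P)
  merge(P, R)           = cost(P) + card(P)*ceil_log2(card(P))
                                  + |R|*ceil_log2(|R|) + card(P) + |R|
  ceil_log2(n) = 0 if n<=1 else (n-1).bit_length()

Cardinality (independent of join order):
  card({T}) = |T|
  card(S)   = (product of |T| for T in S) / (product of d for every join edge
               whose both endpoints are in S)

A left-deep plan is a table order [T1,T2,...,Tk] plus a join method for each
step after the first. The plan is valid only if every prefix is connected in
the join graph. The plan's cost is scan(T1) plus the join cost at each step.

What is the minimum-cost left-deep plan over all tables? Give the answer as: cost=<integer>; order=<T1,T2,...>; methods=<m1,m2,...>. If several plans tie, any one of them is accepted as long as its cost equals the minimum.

Selinger DP (subsets sized 1..n):
  {A}: scan cost=300, card=300
  {B}: scan cost=60, card=60
  {D}: scan cost=120, card=120
  {E}: scan cost=20, card=20
  {C}: scan cost=60, card=60
  {AB}: card=120; try (B,hash)→1320, (B,nl_idx)→2220, (A,merge)→3480, (B,merge)→3720, (A,hash)→5520, (A,nl)→18060 …(+1); best=1320 via (B,hash)
  {AD}: card=7200; try (D,hash)→2280, (A,merge)→4080, (D,merge)→4260, (A,hash)→5640, (D,nl_idx)→9600, (A,nl)→36120 …(+1); best=2280 via (D,hash)
  {AE}: card=300; try (E,hash)→800, (A,merge)→3140, (E,merge)→3420, (A,hash)→5440, (A,nl)→6020, (E,nl)→6300; best=800 via (E,hash)
  {AC}: card=900; try (C,hash)→1320, (A,merge)→3480, (C,merge)→3720, (A,hash)→5520, (A,nl)→18060, (C,nl)→18300; best=1320 via (C,hash)
  {ABD}: card=2880; try (D,hash)→3120, (D,merge)→3240, (D,nl_idx)→5040, (B,hash)→10200, (D,nl)→15720, (B,nl_idx)→48360 …(+2); best=3120 via (D,hash)
  {ABE}: card=120; try (E,hash)→1640, (B,hash)→1820, (E,merge)→2400, (B,nl_idx)→2720, (E,nl)→3720, (B,merge)→4220 …(+1); best=1640 via (E,hash)
  {ABC}: card=360; try (C,hash)→2160, (C,merge)→2700, (B,hash)→2940, (B,nl_idx)→7080, (C,nl)→8520, (B,merge)→11640 …(+1); best=2160 via (C,hash)
  {ADE}: card=7200; try (D,hash)→2780, (D,merge)→4760, (E,hash)→9680, (D,nl_idx)→10100, (D,nl)→36800, (E,merge)→103200 …(+1); best=2780 via (D,hash)
  {ACD}: card=21600; try (D,hash)→3900, (C,hash)→10200, (D,merge)→12180, (D,nl_idx)→29220, (C,merge)→103500, (D,nl)→109320 …(+1); best=3900 via (D,hash)
  {ACE}: card=900; try (C,hash)→1820, (E,hash)→2420, (C,merge)→4220, (E,merge)→11340, (C,nl)→18800, (E,nl)→19320; best=1820 via (C,hash)
  {ABDE}: card=2880; try (D,hash)→3440, (D,merge)→3560, (D,nl_idx)→5360, (E,hash)→6200, (B,hash)→10700, (D,nl)→16040 …(+5); best=3440 via (D,hash)
  {ABCD}: card=8640; try (D,hash)→4200, (D,merge)→6720, (C,hash)→6720, (D,nl_idx)→13320, (B,hash)→26220, (C,merge)→40980 …(+5); best=4200 via (D,hash)
  {ABCE}: card=360; try (C,hash)→2480, (E,hash)→2720, (C,merge)→3020, (B,hash)→3440, (E,merge)→5880, (B,nl_idx)→7580 …(+4); best=2480 via (C,hash)
  {ACDE}: card=21600; try (D,hash)→4400, (C,hash)→10700, (D,merge)→12680, (E,hash)→25700, (D,nl_idx)→29720, (C,merge)→104000 …(+4); best=4400 via (D,hash)
  {ABCDE}: card=8640; try (D,hash)→4520, (D,merge)→7040, (C,hash)→7040, (E,hash)→13040, (D,nl_idx)→13640, (B,hash)→26720 …(+8); best=4520 via (D,hash)

cost=4520; order=A,B,E,C,D; methods=hash,hash,hash,hash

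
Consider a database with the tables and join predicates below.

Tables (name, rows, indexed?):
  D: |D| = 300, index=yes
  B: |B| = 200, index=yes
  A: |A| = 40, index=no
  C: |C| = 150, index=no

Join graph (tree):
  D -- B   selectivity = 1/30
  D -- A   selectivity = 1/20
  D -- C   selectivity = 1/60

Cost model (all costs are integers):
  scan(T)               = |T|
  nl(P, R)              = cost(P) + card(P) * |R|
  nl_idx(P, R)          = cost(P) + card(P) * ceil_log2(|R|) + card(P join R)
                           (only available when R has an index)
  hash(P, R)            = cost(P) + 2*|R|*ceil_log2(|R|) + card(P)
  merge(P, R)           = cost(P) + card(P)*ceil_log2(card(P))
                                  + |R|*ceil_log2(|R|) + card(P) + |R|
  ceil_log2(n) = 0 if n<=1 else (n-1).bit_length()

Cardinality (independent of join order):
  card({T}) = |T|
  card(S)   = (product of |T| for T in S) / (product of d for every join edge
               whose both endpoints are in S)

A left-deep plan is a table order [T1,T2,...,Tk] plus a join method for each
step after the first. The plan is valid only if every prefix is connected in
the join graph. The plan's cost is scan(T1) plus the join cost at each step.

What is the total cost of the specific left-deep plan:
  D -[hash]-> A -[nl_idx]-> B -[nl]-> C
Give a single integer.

609880

step 1: scan D: cost=300, card=300
step 2: join A via hash
    card(P join A) = 300*40/(20) = 600
    cost = 300 + 2*40*6 + 300 = 1080
step 3: join B via nl_idx
    card(P join B) = 600*200/(30) = 4000
    cost = 1080 + 600*8 + 4000 = 9880
step 4: join C via nl
    card(P join C) = 4000*150/(60) = 10000
    cost = 9880 + 4000*150 = 609880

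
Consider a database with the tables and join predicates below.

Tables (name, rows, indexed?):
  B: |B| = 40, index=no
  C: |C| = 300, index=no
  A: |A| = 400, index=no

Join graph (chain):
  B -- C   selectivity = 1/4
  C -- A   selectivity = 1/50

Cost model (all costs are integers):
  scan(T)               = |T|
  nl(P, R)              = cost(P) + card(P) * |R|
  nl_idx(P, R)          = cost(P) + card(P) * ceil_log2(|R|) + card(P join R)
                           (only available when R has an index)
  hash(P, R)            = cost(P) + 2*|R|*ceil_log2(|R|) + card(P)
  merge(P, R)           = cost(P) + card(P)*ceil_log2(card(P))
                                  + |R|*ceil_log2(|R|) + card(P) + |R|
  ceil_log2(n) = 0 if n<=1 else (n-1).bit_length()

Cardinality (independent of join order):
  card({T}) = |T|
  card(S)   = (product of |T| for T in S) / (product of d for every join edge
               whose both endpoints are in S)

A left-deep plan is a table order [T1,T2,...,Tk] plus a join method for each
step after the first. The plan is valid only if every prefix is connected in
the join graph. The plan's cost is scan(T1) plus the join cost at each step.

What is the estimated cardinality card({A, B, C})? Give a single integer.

Tables in S: A(400), B(40), C(300)
Edges inside S: B-C(d=4), C-A(d=50)
numerator = 400 * 40 * 300 = 4800000
denominator = 4 * 50 = 200
card(S) = 4800000 / 200 = 24000

24000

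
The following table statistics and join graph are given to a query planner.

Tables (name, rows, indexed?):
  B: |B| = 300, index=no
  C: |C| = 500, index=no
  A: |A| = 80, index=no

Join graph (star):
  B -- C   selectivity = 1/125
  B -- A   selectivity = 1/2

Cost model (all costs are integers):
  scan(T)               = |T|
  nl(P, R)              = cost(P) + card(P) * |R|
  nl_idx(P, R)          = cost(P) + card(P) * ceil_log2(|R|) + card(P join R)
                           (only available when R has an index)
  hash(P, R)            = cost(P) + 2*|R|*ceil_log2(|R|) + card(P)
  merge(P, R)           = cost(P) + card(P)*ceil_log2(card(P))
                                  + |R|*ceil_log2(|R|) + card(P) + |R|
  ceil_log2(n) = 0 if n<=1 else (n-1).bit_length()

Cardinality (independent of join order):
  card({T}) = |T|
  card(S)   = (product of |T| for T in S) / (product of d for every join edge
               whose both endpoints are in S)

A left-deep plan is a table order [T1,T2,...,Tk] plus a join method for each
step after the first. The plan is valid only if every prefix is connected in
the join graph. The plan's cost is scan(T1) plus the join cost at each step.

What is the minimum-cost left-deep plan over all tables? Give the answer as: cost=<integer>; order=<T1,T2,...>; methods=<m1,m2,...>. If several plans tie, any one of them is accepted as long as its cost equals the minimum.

Selinger DP (subsets sized 1..n):
  {B}: scan cost=300, card=300
  {C}: scan cost=500, card=500
  {A}: scan cost=80, card=80
  {BC}: card=1200; try (B,hash)→6400, (C,merge)→8300, (B,merge)→8500, (C,hash)→9600, (C,nl)→150300, (B,nl)→150500; best=6400 via (B,hash)
  {AB}: card=12000; try (A,hash)→1720, (B,merge)→3720, (A,merge)→3940, (B,hash)→5560, (B,nl)→24080, (A,nl)→24300; best=1720 via (A,hash)
  {ABC}: card=48000; try (A,hash)→8720, (A,merge)→21440, (C,hash)→22720, (A,nl)→102400, (C,merge)→186720, (C,nl)→6001720; best=8720 via (A,hash)

cost=8720; order=C,B,A; methods=hash,hash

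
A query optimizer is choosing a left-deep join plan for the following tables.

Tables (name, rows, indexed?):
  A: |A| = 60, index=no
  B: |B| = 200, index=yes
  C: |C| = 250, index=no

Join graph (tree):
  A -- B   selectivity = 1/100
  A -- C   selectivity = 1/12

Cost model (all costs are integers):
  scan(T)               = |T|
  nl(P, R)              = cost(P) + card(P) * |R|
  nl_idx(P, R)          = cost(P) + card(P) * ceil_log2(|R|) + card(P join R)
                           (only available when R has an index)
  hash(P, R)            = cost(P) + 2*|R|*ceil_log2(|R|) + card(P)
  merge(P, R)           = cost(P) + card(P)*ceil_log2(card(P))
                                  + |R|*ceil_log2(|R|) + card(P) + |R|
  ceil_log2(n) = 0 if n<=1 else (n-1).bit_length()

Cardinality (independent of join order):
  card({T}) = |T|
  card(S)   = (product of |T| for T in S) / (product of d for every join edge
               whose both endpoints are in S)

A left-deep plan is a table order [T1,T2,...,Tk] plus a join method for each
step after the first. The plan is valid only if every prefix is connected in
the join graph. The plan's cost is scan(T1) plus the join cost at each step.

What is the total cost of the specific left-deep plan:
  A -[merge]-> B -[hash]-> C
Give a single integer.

6400

step 1: scan A: cost=60, card=60
step 2: join B via merge
    card(P join B) = 60*200/(100) = 120
    cost = 60 + 60*6 + 200*8 + 60 + 200 = 2280
step 3: join C via hash
    card(P join C) = 120*250/(12) = 2500
    cost = 2280 + 2*250*8 + 120 = 6400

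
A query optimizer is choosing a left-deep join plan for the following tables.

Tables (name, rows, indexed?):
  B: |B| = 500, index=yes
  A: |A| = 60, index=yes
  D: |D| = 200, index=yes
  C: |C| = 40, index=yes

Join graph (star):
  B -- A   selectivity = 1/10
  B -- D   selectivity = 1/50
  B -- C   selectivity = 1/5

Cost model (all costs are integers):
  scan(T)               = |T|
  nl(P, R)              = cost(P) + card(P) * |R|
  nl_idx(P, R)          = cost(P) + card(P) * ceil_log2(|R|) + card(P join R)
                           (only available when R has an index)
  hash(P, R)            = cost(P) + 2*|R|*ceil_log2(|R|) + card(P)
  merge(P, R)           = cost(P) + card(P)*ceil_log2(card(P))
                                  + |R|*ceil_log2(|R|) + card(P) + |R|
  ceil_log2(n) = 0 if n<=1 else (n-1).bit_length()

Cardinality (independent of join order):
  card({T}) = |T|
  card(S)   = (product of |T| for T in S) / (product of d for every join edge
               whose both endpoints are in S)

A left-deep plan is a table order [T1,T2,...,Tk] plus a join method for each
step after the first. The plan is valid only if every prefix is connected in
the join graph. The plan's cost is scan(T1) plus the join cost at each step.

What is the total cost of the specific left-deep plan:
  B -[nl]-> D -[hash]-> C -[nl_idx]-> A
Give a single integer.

step 1: scan B: cost=500, card=500
step 2: join D via nl
    card(P join D) = 500*200/(50) = 2000
    cost = 500 + 500*200 = 100500
step 3: join C via hash
    card(P join C) = 2000*40/(5) = 16000
    cost = 100500 + 2*40*6 + 2000 = 102980
step 4: join A via nl_idx
    card(P join A) = 16000*60/(10) = 96000
    cost = 102980 + 16000*6 + 96000 = 294980

294980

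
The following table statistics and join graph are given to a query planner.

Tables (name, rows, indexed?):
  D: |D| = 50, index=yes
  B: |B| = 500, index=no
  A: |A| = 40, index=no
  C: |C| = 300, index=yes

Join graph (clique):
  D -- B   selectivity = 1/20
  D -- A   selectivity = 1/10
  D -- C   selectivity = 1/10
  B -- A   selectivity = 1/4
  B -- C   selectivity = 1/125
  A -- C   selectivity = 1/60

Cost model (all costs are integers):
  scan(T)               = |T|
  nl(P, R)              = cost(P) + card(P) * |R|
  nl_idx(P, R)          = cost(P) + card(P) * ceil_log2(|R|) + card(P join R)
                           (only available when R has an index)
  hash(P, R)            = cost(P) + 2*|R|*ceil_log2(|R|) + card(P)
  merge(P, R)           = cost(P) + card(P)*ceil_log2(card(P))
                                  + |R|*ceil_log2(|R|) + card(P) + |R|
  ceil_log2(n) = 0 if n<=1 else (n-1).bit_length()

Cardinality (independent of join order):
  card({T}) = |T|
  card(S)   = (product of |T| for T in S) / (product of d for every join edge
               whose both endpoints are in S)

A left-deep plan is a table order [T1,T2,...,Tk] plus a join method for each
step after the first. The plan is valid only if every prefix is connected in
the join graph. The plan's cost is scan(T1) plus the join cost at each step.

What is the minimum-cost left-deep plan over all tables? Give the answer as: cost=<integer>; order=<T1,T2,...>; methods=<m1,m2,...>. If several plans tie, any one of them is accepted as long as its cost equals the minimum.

cost=7200; order=A,C,D,B; methods=nl_idx,hash,merge

Selinger DP (subsets sized 1..n):
  {D}: scan cost=50, card=50
  {B}: scan cost=500, card=500
  {A}: scan cost=40, card=40
  {C}: scan cost=300, card=300
  {BD}: card=1250; try (D,hash)→1600, (D,nl_idx)→4750, (B,merge)→5400, (D,merge)→5850, (B,hash)→9100, (B,nl)→25050 …(+1); best=1600 via (D,hash)
  {AD}: card=200; try (D,nl_idx)→480, (A,hash)→580, (D,merge)→670, (D,hash)→680, (A,merge)→680, (D,nl)→2040 …(+1); best=480 via (D,nl_idx)
  {CD}: card=1500; try (D,hash)→1200, (C,nl_idx)→2000, (C,merge)→3400, (D,nl_idx)→3600, (D,merge)→3650, (C,hash)→5500 …(+2); best=1200 via (D,hash)
  {AB}: card=5000; try (A,hash)→1480, (B,merge)→5320, (A,merge)→5780, (B,hash)→9080, (B,nl)→20040, (A,nl)→20500; best=1480 via (A,hash)
  {BC}: card=1200; try (C,nl_idx)→6200, (C,hash)→6400, (B,merge)→8300, (C,merge)→8500, (B,hash)→9600, (B,nl)→150300 …(+1); best=6200 via (C,nl_idx)
  {AC}: card=200; try (C,nl_idx)→600, (A,hash)→1080, (C,merge)→3320, (A,merge)→3580, (C,hash)→5480, (C,nl)→12040 …(+1); best=600 via (C,nl_idx)
  {ABD}: card=1250; try (A,hash)→3330, (D,hash)→7080, (B,merge)→7280, (B,hash)→9680, (A,merge)→16880, (D,nl_idx)→32730 …(+4); best=3330 via (A,hash)
  {BCD}: card=300; try (D,hash)→8000, (C,hash)→8250, (B,hash)→11700, (C,nl_idx)→13150, (D,nl_idx)→13700, (C,merge)→19600 …(+5); best=8000 via (D,hash)
  {ACD}: card=100; try (D,hash)→1400, (D,nl_idx)→1900, (C,nl_idx)→2380, (D,merge)→2750, (A,hash)→3180, (C,merge)→5280 …(+5); best=1400 via (D,hash)
  {ABC}: card=200; try (B,merge)→7400, (A,hash)→7880, (B,hash)→9800, (C,hash)→11880, (A,merge)→20880, (C,nl_idx)→46680 …(+4); best=7400 via (B,merge)
  {ABCD}: card=5; try (B,merge)→7200, (D,hash)→8200, (D,nl_idx)→8605, (A,hash)→8780, (D,merge)→9550, (C,hash)→9980 …(+8); best=7200 via (B,merge)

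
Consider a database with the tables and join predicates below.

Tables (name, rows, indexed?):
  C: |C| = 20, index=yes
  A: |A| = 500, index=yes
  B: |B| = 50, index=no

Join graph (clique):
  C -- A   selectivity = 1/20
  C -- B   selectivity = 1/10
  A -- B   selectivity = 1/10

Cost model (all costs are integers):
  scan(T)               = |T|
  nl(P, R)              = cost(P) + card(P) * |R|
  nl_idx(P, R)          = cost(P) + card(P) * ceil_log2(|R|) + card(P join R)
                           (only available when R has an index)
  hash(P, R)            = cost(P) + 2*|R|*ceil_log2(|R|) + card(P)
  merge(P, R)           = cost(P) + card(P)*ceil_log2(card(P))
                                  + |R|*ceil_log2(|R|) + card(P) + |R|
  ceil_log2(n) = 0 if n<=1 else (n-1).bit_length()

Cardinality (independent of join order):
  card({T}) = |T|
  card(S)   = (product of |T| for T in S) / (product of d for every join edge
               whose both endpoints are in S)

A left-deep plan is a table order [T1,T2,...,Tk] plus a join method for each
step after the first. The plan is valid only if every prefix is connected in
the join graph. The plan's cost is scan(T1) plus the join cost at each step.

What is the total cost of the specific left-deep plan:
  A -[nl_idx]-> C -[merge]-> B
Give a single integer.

8850

step 1: scan A: cost=500, card=500
step 2: join C via nl_idx
    card(P join C) = 500*20/(20) = 500
    cost = 500 + 500*5 + 500 = 3500
step 3: join B via merge
    card(P join B) = 500*50/(10*10) = 250
    cost = 3500 + 500*9 + 50*6 + 500 + 50 = 8850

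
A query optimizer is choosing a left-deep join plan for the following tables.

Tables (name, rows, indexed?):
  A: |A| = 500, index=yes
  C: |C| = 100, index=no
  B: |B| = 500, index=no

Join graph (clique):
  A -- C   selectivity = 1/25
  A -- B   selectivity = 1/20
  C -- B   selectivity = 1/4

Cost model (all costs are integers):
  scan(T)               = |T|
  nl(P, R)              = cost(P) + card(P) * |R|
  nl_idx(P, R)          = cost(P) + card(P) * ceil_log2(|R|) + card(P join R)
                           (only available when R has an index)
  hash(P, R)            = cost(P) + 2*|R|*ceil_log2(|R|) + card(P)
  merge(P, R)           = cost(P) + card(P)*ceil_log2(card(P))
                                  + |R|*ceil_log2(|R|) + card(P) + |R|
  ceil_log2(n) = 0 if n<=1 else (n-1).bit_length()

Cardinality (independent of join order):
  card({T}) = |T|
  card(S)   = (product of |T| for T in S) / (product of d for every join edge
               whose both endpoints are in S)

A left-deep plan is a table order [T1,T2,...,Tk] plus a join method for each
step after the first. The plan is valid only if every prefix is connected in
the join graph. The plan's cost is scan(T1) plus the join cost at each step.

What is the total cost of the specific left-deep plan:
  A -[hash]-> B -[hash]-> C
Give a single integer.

23900

step 1: scan A: cost=500, card=500
step 2: join B via hash
    card(P join B) = 500*500/(20) = 12500
    cost = 500 + 2*500*9 + 500 = 10000
step 3: join C via hash
    card(P join C) = 12500*100/(25*4) = 12500
    cost = 10000 + 2*100*7 + 12500 = 23900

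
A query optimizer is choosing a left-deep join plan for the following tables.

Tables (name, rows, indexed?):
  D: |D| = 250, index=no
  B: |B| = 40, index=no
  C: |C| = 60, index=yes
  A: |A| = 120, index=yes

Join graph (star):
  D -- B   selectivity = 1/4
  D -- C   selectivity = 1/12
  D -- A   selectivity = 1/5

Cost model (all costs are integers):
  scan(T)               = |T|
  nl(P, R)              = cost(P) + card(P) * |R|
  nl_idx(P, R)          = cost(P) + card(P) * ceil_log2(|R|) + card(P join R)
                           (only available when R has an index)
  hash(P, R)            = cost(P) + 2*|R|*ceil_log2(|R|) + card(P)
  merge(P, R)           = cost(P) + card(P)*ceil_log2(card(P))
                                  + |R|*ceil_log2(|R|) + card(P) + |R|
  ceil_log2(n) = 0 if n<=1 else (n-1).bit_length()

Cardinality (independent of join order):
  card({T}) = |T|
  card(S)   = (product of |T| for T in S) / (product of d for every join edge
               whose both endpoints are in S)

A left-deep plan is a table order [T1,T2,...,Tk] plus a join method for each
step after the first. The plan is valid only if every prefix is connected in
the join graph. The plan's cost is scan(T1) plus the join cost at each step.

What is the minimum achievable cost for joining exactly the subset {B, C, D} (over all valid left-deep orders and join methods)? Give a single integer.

Selinger DP over subsets of {B,C,D}:
  {D}: scan cost=250, card=250
  {B}: scan cost=40, card=40
  {C}: scan cost=60, card=60
  {BD}: card=2500; try (B,hash)→980, (D,merge)→2570, (B,merge)→2780, (D,hash)→4080, (D,nl)→10040, (B,nl)→10250; best=980 via (B,hash)
  {CD}: card=1250; try (C,hash)→1220, (D,merge)→2730, (C,merge)→2920, (C,nl_idx)→3000, (D,hash)→4120, (D,nl)→15060 …(+1); best=1220 via (C,hash)
  {BCD}: card=12500; try (B,hash)→2950, (C,hash)→4200, (B,merge)→16500, (C,nl_idx)→28480, (C,merge)→33900, (B,nl)→51220 …(+1); best=2950 via (B,hash)

2950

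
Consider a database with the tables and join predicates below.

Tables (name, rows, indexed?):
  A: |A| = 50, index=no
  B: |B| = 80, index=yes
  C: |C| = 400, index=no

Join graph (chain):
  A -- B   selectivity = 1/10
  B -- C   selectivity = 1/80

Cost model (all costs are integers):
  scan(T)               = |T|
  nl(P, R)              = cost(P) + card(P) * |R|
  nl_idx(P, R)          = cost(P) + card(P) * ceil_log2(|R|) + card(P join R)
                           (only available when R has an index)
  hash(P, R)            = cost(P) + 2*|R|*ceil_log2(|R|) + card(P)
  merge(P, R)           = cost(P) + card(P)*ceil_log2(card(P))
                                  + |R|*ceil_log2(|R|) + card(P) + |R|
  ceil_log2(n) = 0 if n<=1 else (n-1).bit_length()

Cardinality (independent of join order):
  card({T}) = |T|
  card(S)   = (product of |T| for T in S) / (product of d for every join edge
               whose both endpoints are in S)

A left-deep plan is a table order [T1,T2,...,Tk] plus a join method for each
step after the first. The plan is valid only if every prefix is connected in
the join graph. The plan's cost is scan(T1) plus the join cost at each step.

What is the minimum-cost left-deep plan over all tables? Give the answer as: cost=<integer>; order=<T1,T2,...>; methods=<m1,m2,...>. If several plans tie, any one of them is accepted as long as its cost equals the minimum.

Selinger DP (subsets sized 1..n):
  {A}: scan cost=50, card=50
  {B}: scan cost=80, card=80
  {C}: scan cost=400, card=400
  {AB}: card=400; try (A,hash)→760, (B,nl_idx)→800, (B,merge)→1040, (A,merge)→1070, (B,hash)→1220, (B,nl)→4050 …(+1); best=760 via (A,hash)
  {BC}: card=400; try (B,hash)→1920, (B,nl_idx)→3600, (C,merge)→4720, (B,merge)→5040, (C,hash)→7360, (C,nl)→32080 …(+1); best=1920 via (B,hash)
  {ABC}: card=2000; try (A,hash)→2920, (A,merge)→6270, (C,hash)→8360, (C,merge)→8760, (A,nl)→21920, (C,nl)→160760; best=2920 via (A,hash)

cost=2920; order=C,B,A; methods=hash,hash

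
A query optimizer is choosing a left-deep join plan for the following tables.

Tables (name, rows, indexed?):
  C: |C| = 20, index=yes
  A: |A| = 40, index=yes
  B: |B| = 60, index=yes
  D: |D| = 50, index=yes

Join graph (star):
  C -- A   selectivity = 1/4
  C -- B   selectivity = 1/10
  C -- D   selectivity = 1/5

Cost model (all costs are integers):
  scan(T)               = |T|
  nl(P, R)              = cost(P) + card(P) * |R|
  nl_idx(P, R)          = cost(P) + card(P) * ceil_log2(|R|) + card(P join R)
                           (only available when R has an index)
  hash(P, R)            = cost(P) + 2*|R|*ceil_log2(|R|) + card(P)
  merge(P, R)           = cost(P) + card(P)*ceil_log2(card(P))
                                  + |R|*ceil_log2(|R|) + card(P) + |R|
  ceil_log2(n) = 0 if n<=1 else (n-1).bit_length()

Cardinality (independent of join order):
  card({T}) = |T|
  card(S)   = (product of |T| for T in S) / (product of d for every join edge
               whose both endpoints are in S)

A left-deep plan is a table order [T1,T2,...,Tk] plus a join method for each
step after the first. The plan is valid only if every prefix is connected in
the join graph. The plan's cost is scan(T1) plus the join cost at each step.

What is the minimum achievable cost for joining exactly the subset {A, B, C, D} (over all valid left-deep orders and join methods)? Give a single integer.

2660

Selinger DP over subsets of {A,B,C,D}:
  {C}: scan cost=20, card=20
  {A}: scan cost=40, card=40
  {B}: scan cost=60, card=60
  {D}: scan cost=50, card=50
  {AC}: card=200; try (C,hash)→280, (A,nl_idx)→340, (A,merge)→420, (C,merge)→440, (C,nl_idx)→440, (A,hash)→520 …(+2); best=280 via (C,hash)
  {BC}: card=120; try (B,nl_idx)→260, (C,hash)→320, (C,nl_idx)→480, (B,merge)→560, (C,merge)→600, (B,hash)→760 …(+2); best=260 via (B,nl_idx)
  {CD}: card=200; try (C,hash)→300, (D,nl_idx)→340, (D,merge)→490, (C,nl_idx)→500, (C,merge)→520, (D,hash)→640 …(+2); best=300 via (C,hash)
  {ABC}: card=1200; try (A,hash)→860, (B,hash)→1200, (A,merge)→1500, (A,nl_idx)→2180, (B,merge)→2500, (B,nl_idx)→2680 …(+2); best=860 via (A,hash)
  {ACD}: card=2000; try (A,hash)→980, (D,hash)→1080, (A,merge)→2380, (D,merge)→2430, (D,nl_idx)→3480, (A,nl_idx)→3500 …(+2); best=980 via (A,hash)
  {BCD}: card=1200; try (D,hash)→980, (B,hash)→1220, (D,merge)→1570, (D,nl_idx)→2180, (B,merge)→2520, (B,nl_idx)→2700 …(+2); best=980 via (D,hash)
  {ABCD}: card=12000; try (D,hash)→2660, (A,hash)→2660, (B,hash)→3700, (D,merge)→15610, (A,merge)→15660, (D,nl_idx)→20060 …(+6); best=2660 via (D,hash)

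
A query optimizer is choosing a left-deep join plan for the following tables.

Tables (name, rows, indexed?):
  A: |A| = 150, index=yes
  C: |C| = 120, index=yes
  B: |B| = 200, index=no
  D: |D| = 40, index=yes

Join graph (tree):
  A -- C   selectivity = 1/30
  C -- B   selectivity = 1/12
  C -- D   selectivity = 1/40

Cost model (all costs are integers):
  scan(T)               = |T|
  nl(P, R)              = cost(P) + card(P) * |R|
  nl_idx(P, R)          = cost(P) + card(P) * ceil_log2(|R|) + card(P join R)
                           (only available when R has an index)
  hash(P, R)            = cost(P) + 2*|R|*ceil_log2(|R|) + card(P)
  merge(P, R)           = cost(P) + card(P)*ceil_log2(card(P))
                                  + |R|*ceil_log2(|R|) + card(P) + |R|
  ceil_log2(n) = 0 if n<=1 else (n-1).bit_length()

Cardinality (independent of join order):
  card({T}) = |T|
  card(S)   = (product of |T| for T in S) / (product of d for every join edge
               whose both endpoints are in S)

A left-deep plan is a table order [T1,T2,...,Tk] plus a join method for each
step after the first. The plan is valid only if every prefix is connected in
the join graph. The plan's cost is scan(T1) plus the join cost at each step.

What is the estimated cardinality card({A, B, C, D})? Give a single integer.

Tables in S: A(150), B(200), C(120), D(40)
Edges inside S: A-C(d=30), C-B(d=12), C-D(d=40)
numerator = 150 * 200 * 120 * 40 = 144000000
denominator = 30 * 12 * 40 = 14400
card(S) = 144000000 / 14400 = 10000

10000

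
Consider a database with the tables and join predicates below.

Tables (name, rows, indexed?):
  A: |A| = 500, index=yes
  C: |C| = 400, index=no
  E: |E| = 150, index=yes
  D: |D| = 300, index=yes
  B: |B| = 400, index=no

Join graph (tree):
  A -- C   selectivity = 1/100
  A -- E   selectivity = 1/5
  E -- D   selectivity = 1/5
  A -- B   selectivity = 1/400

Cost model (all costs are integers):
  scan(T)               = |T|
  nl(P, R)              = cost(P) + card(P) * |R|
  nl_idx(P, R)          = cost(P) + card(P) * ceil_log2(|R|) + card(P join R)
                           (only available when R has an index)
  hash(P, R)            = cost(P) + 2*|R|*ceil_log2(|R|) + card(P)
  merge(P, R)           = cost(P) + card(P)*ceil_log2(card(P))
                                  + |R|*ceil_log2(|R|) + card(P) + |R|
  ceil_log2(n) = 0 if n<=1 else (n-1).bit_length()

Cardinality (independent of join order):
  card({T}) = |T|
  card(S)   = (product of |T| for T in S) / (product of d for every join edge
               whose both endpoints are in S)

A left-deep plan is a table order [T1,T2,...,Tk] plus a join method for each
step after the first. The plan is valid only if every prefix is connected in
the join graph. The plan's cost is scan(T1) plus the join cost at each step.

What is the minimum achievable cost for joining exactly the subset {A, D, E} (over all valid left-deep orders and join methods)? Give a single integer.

Selinger DP over subsets of {A,D,E}:
  {A}: scan cost=500, card=500
  {E}: scan cost=150, card=150
  {D}: scan cost=300, card=300
  {AE}: card=15000; try (E,hash)→3400, (A,merge)→6500, (E,merge)→6850, (A,hash)→9300, (A,nl_idx)→16500, (E,nl_idx)→19500 …(+2); best=3400 via (E,hash)
  {DE}: card=9000; try (E,hash)→3000, (D,merge)→4500, (E,merge)→4650, (D,hash)→5700, (D,nl_idx)→10500, (E,nl_idx)→11700 …(+2); best=3000 via (E,hash)
  {ADE}: card=900000; try (A,hash)→21000, (D,hash)→23800, (A,merge)→143000, (D,merge)→231400, (A,nl_idx)→984000, (D,nl_idx)→1038400 …(+2); best=21000 via (A,hash)

21000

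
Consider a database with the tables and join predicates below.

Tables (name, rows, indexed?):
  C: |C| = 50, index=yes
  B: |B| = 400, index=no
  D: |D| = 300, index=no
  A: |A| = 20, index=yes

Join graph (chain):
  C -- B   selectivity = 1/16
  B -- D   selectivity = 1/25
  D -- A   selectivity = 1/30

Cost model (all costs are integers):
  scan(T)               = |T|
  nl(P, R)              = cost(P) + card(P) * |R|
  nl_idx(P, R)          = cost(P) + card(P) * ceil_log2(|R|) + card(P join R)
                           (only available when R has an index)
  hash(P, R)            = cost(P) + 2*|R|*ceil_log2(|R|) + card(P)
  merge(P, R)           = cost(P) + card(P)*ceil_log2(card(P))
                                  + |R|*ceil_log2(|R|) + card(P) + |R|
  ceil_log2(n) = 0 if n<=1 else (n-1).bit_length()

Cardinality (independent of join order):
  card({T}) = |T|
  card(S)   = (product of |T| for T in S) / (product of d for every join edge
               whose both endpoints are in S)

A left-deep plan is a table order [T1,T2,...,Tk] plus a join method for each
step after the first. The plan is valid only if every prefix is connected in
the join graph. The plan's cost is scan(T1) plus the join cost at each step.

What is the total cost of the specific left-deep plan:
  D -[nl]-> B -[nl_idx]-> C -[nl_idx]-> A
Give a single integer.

step 1: scan D: cost=300, card=300
step 2: join B via nl
    card(P join B) = 300*400/(25) = 4800
    cost = 300 + 300*400 = 120300
step 3: join C via nl_idx
    card(P join C) = 4800*50/(16) = 15000
    cost = 120300 + 4800*6 + 15000 = 164100
step 4: join A via nl_idx
    card(P join A) = 15000*20/(30) = 10000
    cost = 164100 + 15000*5 + 10000 = 249100

249100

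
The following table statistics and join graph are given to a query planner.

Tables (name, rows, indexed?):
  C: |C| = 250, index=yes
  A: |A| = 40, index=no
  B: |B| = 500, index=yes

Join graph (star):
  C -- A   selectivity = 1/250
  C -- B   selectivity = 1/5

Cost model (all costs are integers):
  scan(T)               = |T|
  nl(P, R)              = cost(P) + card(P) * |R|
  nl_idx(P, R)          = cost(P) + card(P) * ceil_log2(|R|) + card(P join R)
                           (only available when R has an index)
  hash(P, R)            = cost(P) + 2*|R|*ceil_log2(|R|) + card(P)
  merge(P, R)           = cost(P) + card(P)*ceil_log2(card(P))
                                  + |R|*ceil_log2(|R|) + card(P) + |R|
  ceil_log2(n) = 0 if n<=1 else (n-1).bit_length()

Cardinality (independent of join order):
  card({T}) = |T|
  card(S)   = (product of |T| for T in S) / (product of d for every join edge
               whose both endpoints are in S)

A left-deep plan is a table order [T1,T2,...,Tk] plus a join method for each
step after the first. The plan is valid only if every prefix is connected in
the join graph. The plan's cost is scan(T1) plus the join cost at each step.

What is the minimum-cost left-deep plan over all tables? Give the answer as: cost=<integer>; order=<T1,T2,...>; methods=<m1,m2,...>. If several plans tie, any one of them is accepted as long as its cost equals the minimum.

cost=4760; order=A,C,B; methods=nl_idx,nl_idx

Selinger DP (subsets sized 1..n):
  {C}: scan cost=250, card=250
  {A}: scan cost=40, card=40
  {B}: scan cost=500, card=500
  {AC}: card=40; try (C,nl_idx)→400, (A,hash)→980, (C,merge)→2570, (A,merge)→2780, (C,hash)→4080, (C,nl)→10040 …(+1); best=400 via (C,nl_idx)
  {BC}: card=25000; try (C,hash)→5000, (B,merge)→7500, (C,merge)→7750, (B,hash)→9500, (B,nl_idx)→27500, (C,nl_idx)→29500 …(+2); best=5000 via (C,hash)
  {ABC}: card=4000; try (B,nl_idx)→4760, (B,merge)→5680, (B,hash)→9440, (B,nl)→20400, (A,hash)→30480, (A,merge)→405280 …(+1); best=4760 via (B,nl_idx)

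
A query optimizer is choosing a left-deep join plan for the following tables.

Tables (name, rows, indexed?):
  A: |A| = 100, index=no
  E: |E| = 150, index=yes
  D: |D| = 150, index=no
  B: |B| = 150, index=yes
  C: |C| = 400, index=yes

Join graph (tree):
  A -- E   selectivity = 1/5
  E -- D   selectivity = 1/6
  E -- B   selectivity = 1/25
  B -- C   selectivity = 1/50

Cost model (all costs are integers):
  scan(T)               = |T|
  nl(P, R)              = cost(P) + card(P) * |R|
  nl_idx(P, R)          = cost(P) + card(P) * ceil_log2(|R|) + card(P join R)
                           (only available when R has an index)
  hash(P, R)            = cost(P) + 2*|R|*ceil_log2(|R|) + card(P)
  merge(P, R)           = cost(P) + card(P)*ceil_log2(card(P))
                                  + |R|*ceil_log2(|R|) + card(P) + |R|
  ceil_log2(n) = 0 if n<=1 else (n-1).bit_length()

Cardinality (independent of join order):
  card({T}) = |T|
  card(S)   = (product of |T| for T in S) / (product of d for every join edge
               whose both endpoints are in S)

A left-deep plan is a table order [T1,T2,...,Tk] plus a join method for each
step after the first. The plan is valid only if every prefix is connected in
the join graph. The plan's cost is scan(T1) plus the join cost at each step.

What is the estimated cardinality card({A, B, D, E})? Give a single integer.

450000

Tables in S: A(100), B(150), D(150), E(150)
Edges inside S: A-E(d=5), E-D(d=6), E-B(d=25)
numerator = 100 * 150 * 150 * 150 = 337500000
denominator = 5 * 6 * 25 = 750
card(S) = 337500000 / 750 = 450000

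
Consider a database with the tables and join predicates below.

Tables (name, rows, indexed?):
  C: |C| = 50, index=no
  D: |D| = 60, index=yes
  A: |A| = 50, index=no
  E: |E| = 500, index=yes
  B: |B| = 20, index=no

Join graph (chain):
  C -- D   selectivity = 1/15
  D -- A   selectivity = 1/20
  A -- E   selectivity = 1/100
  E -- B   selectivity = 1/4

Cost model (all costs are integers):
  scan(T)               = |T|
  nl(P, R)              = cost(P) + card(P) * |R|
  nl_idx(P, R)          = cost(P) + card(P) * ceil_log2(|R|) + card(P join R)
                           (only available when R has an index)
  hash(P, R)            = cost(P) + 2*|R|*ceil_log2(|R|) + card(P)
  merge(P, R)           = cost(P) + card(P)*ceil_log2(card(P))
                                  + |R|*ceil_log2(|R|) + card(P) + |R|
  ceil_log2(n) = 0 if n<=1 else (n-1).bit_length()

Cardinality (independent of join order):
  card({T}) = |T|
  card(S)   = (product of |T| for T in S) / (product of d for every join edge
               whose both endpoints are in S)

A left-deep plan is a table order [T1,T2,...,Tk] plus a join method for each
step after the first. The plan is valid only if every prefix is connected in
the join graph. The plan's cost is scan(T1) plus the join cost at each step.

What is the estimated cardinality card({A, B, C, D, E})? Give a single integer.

12500

Tables in S: A(50), B(20), C(50), D(60), E(500)
Edges inside S: C-D(d=15), D-A(d=20), A-E(d=100), E-B(d=4)
numerator = 50 * 20 * 50 * 60 * 500 = 1500000000
denominator = 15 * 20 * 100 * 4 = 120000
card(S) = 1500000000 / 120000 = 12500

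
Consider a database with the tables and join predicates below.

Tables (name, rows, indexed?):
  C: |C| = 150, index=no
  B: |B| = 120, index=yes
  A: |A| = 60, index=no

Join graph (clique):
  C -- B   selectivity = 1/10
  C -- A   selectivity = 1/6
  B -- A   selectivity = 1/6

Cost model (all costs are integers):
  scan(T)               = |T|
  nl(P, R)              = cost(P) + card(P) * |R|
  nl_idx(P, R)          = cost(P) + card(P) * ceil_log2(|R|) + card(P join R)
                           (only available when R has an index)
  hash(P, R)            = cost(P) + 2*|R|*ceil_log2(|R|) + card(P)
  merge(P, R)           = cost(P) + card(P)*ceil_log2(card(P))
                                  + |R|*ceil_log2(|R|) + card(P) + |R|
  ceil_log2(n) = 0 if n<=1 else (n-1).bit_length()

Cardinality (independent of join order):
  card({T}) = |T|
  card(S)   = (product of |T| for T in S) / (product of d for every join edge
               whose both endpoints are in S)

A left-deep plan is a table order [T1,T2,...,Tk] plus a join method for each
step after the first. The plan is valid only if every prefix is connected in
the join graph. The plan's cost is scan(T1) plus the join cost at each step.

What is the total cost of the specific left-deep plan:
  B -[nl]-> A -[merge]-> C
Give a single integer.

step 1: scan B: cost=120, card=120
step 2: join A via nl
    card(P join A) = 120*60/(6) = 1200
    cost = 120 + 120*60 = 7320
step 3: join C via merge
    card(P join C) = 1200*150/(10*6) = 3000
    cost = 7320 + 1200*11 + 150*8 + 1200 + 150 = 23070

23070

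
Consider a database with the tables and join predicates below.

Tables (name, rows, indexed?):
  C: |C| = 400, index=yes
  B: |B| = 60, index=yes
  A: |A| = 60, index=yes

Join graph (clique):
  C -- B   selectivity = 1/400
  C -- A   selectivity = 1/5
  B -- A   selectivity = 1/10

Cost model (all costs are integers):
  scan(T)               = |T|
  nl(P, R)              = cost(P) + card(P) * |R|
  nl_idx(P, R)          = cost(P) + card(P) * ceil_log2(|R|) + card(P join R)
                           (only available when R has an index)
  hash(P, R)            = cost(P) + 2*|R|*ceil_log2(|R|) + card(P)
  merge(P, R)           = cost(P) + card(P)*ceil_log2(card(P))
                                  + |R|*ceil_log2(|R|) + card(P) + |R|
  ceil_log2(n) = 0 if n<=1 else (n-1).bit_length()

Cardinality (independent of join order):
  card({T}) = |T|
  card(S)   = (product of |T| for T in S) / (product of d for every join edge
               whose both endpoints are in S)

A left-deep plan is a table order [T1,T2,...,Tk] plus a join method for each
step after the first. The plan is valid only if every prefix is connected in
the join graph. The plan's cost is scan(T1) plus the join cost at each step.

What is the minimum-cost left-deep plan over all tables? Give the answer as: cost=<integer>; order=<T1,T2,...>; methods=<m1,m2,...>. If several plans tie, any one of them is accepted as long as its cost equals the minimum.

Selinger DP (subsets sized 1..n):
  {C}: scan cost=400, card=400
  {B}: scan cost=60, card=60
  {A}: scan cost=60, card=60
  {BC}: card=60; try (C,nl_idx)→660, (B,hash)→1520, (B,nl_idx)→2860, (C,merge)→4480, (B,merge)→4820, (C,hash)→7320 …(+2); best=660 via (C,nl_idx)
  {AC}: card=4800; try (A,hash)→1520, (C,merge)→4480, (A,merge)→4820, (C,nl_idx)→5400, (C,hash)→7320, (A,nl_idx)→7600 …(+2); best=1520 via (A,hash)
  {AB}: card=360; try (B,nl_idx)→780, (A,nl_idx)→780, (B,hash)→840, (A,hash)→840, (B,merge)→900, (A,merge)→900 …(+2); best=780 via (B,nl_idx)
  {ABC}: card=72; try (A,nl_idx)→1092, (A,hash)→1440, (A,merge)→1500, (C,nl_idx)→4092, (A,nl)→4260, (B,hash)→7040 …(+6); best=1092 via (A,nl_idx)

cost=1092; order=B,C,A; methods=nl_idx,nl_idx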